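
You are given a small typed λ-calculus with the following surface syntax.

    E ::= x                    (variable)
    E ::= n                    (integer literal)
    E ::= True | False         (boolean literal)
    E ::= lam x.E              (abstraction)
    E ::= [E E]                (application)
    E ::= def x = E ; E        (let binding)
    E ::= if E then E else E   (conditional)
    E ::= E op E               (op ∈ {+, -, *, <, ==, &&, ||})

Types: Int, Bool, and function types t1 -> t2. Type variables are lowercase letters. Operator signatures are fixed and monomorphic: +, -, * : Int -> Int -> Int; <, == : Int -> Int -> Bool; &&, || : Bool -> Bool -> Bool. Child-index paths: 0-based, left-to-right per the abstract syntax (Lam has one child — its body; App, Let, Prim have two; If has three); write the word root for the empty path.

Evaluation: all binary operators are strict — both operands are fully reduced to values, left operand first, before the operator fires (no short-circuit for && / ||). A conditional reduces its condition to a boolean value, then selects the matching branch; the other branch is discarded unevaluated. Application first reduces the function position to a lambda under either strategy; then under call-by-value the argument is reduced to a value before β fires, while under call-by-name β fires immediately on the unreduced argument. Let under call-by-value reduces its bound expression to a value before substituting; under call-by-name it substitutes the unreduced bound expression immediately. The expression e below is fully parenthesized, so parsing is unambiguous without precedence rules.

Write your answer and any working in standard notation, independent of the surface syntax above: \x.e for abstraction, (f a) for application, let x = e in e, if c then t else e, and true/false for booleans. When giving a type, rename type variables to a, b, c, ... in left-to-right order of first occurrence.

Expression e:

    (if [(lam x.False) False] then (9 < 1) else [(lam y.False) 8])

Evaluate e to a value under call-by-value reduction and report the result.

Answer: false

Working:
step 0: (if ((\x.false) false) then (9 < 1) else ((\y.false) 8))
step 1: [beta@0] (if false then (9 < 1) else ((\y.false) 8))
step 2: [if@root] ((\y.false) 8)
step 3: [beta@root] false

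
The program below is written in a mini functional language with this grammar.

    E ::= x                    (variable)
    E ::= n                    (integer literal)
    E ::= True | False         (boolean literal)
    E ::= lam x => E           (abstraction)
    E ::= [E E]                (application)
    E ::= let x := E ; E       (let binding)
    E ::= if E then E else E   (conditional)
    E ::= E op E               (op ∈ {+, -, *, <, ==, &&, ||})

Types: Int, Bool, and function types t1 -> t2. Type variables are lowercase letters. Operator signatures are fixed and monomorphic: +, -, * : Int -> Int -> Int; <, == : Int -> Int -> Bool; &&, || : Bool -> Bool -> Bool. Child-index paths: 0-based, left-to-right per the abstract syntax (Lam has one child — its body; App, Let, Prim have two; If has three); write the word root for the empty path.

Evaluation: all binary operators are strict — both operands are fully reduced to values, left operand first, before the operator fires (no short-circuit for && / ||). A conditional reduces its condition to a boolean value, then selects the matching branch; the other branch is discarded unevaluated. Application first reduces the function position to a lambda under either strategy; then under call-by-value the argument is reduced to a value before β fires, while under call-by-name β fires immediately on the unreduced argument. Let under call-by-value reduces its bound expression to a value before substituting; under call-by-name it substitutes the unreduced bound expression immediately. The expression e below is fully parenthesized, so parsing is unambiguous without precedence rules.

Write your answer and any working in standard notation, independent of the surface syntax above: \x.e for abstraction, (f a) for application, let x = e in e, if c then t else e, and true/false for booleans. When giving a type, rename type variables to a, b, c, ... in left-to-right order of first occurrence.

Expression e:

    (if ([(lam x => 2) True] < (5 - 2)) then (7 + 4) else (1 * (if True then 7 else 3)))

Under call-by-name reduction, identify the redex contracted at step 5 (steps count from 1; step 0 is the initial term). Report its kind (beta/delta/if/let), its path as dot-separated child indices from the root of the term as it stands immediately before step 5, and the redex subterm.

Answer: delta at root : (7 + 4)

Trace:
step 0: (if (((\x.2) true) < (5 - 2)) then (7 + 4) else (1 * (if true then 7 else 3)))
step 1: [beta@0.0] (if (2 < (5 - 2)) then (7 + 4) else (1 * (if true then 7 else 3)))
step 2: [delta@0.1] (if (2 < 3) then (7 + 4) else (1 * (if true then 7 else 3)))
step 3: [delta@0] (if true then (7 + 4) else (1 * (if true then 7 else 3)))
step 4: [if@root] (7 + 4)
step 5: [delta@root] 11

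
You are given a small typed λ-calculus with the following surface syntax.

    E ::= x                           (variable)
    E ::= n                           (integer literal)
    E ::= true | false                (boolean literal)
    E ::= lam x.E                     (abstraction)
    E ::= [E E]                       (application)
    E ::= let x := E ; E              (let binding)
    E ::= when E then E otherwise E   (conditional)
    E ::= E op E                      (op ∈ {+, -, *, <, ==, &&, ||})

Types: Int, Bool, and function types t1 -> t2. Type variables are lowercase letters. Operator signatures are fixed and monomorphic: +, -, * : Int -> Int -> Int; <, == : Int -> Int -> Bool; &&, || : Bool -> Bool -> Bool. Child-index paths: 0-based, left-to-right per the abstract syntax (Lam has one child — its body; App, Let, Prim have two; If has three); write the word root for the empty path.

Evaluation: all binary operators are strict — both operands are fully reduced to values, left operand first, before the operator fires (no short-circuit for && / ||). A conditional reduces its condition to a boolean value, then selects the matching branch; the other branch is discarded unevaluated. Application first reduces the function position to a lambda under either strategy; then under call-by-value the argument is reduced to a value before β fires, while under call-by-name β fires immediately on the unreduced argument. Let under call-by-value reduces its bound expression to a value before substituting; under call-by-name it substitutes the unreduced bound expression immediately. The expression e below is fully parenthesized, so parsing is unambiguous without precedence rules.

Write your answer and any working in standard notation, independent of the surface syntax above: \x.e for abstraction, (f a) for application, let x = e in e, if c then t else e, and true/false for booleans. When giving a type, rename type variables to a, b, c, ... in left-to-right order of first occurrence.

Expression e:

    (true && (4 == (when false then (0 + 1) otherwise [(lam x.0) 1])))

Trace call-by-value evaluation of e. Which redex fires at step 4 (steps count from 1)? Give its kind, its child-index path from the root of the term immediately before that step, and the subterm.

Derivation:
step 0: (true && (4 == (if false then (0 + 1) else ((\x.0) 1))))
step 1: [if@1.1] (true && (4 == ((\x.0) 1)))
step 2: [beta@1.1] (true && (4 == 0))
step 3: [delta@1] (true && false)
step 4: [delta@root] false

Answer: delta at root : (true && false)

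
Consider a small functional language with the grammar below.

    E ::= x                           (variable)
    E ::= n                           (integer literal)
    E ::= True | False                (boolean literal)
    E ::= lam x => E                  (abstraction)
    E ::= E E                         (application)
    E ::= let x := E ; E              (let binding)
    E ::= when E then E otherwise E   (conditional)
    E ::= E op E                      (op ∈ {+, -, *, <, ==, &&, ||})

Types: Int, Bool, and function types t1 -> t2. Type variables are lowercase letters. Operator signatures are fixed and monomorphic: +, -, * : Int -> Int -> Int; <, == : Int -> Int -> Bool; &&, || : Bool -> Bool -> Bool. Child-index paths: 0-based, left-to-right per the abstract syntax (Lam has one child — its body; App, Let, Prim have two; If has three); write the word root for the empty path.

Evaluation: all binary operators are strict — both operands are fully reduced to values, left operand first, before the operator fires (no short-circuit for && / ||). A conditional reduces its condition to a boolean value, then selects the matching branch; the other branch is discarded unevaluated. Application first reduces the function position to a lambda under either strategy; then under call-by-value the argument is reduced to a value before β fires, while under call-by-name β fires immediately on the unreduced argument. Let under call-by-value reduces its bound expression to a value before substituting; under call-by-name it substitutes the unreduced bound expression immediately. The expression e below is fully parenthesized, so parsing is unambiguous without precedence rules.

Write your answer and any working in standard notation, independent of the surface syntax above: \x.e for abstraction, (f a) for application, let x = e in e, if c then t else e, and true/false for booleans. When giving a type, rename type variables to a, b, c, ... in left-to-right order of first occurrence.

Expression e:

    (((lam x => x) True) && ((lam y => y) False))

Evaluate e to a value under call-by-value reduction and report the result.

Answer: false

Derivation:
step 0: (((\x.x) true) && ((\y.y) false))
step 1: [beta@0] (true && ((\y.y) false))
step 2: [beta@1] (true && false)
step 3: [delta@root] false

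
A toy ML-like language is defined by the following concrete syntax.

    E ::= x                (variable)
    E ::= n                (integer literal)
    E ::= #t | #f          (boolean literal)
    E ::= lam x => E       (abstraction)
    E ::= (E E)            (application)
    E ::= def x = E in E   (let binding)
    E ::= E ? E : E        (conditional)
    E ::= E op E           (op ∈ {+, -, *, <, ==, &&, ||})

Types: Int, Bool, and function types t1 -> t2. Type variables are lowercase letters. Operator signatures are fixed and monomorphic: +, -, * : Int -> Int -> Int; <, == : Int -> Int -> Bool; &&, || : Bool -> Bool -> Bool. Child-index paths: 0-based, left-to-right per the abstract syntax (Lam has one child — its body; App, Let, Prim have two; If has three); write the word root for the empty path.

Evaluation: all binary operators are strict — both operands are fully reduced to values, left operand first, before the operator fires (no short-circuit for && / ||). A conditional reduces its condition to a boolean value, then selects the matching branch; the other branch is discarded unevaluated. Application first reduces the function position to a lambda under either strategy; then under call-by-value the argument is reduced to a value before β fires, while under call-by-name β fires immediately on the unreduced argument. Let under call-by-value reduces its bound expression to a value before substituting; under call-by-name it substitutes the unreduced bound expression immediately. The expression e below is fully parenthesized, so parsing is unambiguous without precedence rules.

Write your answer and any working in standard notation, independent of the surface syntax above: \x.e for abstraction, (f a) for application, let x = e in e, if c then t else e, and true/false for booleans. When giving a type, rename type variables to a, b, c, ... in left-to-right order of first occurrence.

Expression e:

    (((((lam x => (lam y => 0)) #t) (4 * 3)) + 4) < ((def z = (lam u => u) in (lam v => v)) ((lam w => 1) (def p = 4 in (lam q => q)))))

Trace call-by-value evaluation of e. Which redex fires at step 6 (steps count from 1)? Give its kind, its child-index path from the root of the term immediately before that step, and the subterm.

Answer: let at 1.1.1 : (let p = 4 in (\q.q))

Derivation:
step 0: (((((\x.(\y.0)) true) (4 * 3)) + 4) < ((let z = (\u.u) in (\v.v)) ((\w.1) (let p = 4 in (\q.q)))))
step 1: [beta@0.0.0] ((((\y.0) (4 * 3)) + 4) < ((let z = (\u.u) in (\v.v)) ((\w.1) (let p = 4 in (\q.q)))))
step 2: [delta@0.0.1] ((((\y.0) 12) + 4) < ((let z = (\u.u) in (\v.v)) ((\w.1) (let p = 4 in (\q.q)))))
step 3: [beta@0.0] ((0 + 4) < ((let z = (\u.u) in (\v.v)) ((\w.1) (let p = 4 in (\q.q)))))
step 4: [delta@0] (4 < ((let z = (\u.u) in (\v.v)) ((\w.1) (let p = 4 in (\q.q)))))
step 5: [let@1.0] (4 < ((\v.v) ((\w.1) (let p = 4 in (\q.q)))))
step 6: [let@1.1.1] (4 < ((\v.v) ((\w.1) (\q.q))))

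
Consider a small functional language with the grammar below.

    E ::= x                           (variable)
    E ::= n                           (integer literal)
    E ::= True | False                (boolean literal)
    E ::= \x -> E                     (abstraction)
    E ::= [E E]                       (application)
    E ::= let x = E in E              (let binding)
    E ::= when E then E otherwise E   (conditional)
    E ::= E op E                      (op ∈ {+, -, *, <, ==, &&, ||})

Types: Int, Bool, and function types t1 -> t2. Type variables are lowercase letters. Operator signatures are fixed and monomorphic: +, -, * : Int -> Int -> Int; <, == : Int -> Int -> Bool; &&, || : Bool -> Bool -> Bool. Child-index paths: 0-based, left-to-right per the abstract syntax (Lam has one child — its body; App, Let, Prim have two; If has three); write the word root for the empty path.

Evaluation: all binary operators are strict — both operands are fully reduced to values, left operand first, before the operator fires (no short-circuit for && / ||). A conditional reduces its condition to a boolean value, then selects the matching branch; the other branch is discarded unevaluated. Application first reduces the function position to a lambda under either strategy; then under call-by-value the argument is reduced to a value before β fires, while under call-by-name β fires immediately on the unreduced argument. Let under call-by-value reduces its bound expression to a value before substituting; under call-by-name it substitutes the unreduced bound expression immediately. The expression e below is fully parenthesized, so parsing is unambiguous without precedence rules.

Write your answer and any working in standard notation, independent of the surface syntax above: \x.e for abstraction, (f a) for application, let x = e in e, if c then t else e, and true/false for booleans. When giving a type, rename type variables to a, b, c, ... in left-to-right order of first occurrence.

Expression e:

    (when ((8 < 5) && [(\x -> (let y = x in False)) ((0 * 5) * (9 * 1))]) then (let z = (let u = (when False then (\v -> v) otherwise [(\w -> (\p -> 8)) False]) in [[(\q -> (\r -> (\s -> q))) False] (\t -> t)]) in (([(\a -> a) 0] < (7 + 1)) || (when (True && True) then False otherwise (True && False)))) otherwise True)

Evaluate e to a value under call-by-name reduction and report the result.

Working:
step 0: (if ((8 < 5) && ((\x.(let y = x in false)) ((0 * 5) * (9 * 1)))) then (let z = (let u = (if false then (\v.v) else ((\w.(\p.8)) false)) in (((\q.(\r.(\s.q))) false) (\t.t))) in ((((\a.a) 0) < (7 + 1)) || (if (true && true) then false else (true && false)))) else true)
step 1: [delta@0.0] (if (false && ((\x.(let y = x in false)) ((0 * 5) * (9 * 1)))) then (let z = (let u = (if false then (\v.v) else ((\w.(\p.8)) false)) in (((\q.(\r.(\s.q))) false) (\t.t))) in ((((\a.a) 0) < (7 + 1)) || (if (true && true) then false else (true && false)))) else true)
step 2: [beta@0.1] (if (false && (let y = ((0 * 5) * (9 * 1)) in false)) then (let z = (let u = (if false then (\v.v) else ((\w.(\p.8)) false)) in (((\q.(\r.(\s.q))) false) (\t.t))) in ((((\a.a) 0) < (7 + 1)) || (if (true && true) then false else (true && false)))) else true)
step 3: [let@0.1] (if (false && false) then (let z = (let u = (if false then (\v.v) else ((\w.(\p.8)) false)) in (((\q.(\r.(\s.q))) false) (\t.t))) in ((((\a.a) 0) < (7 + 1)) || (if (true && true) then false else (true && false)))) else true)
step 4: [delta@0] (if false then (let z = (let u = (if false then (\v.v) else ((\w.(\p.8)) false)) in (((\q.(\r.(\s.q))) false) (\t.t))) in ((((\a.a) 0) < (7 + 1)) || (if (true && true) then false else (true && false)))) else true)
step 5: [if@root] true

Answer: true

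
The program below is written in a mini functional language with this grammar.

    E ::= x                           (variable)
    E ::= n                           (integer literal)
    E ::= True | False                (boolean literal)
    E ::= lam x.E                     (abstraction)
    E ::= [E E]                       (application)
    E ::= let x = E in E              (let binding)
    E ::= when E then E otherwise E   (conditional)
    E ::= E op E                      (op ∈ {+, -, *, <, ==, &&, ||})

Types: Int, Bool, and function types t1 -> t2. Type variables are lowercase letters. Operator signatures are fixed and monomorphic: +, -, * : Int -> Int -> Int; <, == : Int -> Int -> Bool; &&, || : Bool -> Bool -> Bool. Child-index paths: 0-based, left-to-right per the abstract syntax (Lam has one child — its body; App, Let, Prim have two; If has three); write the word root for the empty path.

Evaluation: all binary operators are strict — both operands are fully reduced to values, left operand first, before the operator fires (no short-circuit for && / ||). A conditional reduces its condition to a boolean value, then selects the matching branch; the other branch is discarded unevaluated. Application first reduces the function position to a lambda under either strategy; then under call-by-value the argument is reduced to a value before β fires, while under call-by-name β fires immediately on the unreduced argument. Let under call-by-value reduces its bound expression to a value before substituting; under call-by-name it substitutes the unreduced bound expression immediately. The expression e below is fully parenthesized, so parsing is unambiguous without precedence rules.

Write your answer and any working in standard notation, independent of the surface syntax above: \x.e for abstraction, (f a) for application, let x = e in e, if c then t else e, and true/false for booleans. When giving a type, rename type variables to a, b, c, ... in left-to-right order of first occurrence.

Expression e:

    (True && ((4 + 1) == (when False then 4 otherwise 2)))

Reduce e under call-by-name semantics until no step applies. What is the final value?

Answer: false

Trace:
step 0: (true && ((4 + 1) == (if false then 4 else 2)))
step 1: [delta@1.0] (true && (5 == (if false then 4 else 2)))
step 2: [if@1.1] (true && (5 == 2))
step 3: [delta@1] (true && false)
step 4: [delta@root] false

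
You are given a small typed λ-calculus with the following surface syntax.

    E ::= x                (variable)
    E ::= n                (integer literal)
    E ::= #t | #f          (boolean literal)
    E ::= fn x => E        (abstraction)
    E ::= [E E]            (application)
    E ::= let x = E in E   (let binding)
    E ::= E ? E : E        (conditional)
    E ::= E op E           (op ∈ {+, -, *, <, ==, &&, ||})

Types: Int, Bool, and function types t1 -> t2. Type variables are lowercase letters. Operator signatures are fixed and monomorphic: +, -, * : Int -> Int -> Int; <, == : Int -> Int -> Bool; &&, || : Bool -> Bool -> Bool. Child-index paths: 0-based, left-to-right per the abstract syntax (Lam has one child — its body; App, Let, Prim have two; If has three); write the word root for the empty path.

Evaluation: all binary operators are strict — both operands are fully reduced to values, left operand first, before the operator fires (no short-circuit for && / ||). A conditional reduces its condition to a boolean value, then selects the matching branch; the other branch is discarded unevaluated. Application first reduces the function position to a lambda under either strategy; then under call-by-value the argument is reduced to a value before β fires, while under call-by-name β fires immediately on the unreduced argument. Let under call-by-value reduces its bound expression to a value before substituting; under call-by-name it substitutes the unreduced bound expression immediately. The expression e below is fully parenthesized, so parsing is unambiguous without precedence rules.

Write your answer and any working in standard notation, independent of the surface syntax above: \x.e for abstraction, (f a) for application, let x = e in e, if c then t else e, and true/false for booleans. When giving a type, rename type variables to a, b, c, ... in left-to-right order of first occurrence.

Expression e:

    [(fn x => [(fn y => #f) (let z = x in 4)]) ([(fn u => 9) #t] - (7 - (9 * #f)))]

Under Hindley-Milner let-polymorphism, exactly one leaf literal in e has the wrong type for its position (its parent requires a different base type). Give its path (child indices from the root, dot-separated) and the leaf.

Trace:
\y._ : b -> Bool
x : a
let z : a
  unify b -> Bool ~ Int -> c
  unify b ~ Int
  unify Bool ~ c
_ _ : Bool
\x._ : a -> Bool
\u._ : d -> Int
  unify d -> Int ~ Bool -> e
  unify d ~ Bool
  unify Int ~ e
_ _ : Int
  unify Int ~ Int
  unify Int ~ Int
  unify Int ~ Int
  unify Bool ~ Int
  FAIL: mismatch Bool ~ Int

Answer: 1.1.1.1 : false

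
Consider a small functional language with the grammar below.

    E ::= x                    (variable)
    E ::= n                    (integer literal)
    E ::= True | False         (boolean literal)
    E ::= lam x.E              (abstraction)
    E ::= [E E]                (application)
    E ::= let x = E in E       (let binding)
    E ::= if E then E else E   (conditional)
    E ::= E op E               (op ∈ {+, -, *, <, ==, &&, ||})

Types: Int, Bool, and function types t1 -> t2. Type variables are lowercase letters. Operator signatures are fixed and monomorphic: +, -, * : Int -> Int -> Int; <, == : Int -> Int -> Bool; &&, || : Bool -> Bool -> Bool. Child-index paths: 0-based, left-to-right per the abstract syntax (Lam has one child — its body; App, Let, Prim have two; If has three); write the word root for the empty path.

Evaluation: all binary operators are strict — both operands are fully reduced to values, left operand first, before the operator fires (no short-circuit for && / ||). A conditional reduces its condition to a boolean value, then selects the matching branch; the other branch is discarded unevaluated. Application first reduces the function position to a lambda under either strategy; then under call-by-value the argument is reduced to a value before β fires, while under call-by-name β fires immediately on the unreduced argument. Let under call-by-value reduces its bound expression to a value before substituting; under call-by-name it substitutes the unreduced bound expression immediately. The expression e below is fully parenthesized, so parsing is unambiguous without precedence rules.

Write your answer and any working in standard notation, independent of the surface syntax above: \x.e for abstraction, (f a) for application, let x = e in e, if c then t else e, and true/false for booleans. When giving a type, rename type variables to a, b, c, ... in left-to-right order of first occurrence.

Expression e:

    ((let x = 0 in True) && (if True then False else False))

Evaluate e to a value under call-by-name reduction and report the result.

Answer: false

Trace:
step 0: ((let x = 0 in true) && (if true then false else false))
step 1: [let@0] (true && (if true then false else false))
step 2: [if@1] (true && false)
step 3: [delta@root] false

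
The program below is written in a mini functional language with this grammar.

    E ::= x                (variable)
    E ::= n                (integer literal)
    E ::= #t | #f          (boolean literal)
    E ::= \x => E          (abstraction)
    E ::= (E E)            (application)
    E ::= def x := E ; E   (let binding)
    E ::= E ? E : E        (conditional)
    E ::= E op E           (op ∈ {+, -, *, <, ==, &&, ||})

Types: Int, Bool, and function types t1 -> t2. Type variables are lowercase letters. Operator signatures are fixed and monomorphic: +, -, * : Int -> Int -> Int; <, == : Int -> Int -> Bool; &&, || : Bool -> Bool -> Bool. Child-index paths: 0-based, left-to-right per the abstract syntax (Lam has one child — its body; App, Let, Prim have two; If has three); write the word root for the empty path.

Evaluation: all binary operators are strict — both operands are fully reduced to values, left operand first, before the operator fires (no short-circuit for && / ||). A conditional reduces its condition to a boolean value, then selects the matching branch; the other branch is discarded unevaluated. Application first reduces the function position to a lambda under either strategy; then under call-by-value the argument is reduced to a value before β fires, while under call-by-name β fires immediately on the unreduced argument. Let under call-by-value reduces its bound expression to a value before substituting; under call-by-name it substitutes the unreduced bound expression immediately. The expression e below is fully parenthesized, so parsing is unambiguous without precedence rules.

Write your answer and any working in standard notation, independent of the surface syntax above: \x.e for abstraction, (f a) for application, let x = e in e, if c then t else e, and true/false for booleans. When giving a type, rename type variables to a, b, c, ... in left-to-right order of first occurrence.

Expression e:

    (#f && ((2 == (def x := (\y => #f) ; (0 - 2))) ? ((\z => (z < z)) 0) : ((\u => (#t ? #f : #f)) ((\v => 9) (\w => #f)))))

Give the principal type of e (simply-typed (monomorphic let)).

Derivation:
  unify Bool ~ Bool
  unify Int ~ Int
\y._ : a -> Bool
let x : a -> Bool
  unify Int ~ Int
  unify Int ~ Int
  unify Int ~ Int
  unify Bool ~ Bool
z : b
  unify b ~ Int
z : Int
  unify Int ~ Int
\z._ : Int -> Bool
  unify Int -> Bool ~ Int -> c
  unify Int ~ Int
  unify Bool ~ c
_ _ : Bool
  unify Bool ~ Bool
  unify Bool ~ Bool
\u._ : d -> Bool
\v._ : e -> Int
\w._ : f -> Bool
  unify e -> Int ~ (f -> Bool) -> g
  unify e ~ f -> Bool
  unify Int ~ g
_ _ : Int
  unify d -> Bool ~ Int -> h
  unify d ~ Int
  unify Bool ~ h
_ _ : Bool
  unify Bool ~ Bool
  unify Bool ~ Bool

Answer: Bool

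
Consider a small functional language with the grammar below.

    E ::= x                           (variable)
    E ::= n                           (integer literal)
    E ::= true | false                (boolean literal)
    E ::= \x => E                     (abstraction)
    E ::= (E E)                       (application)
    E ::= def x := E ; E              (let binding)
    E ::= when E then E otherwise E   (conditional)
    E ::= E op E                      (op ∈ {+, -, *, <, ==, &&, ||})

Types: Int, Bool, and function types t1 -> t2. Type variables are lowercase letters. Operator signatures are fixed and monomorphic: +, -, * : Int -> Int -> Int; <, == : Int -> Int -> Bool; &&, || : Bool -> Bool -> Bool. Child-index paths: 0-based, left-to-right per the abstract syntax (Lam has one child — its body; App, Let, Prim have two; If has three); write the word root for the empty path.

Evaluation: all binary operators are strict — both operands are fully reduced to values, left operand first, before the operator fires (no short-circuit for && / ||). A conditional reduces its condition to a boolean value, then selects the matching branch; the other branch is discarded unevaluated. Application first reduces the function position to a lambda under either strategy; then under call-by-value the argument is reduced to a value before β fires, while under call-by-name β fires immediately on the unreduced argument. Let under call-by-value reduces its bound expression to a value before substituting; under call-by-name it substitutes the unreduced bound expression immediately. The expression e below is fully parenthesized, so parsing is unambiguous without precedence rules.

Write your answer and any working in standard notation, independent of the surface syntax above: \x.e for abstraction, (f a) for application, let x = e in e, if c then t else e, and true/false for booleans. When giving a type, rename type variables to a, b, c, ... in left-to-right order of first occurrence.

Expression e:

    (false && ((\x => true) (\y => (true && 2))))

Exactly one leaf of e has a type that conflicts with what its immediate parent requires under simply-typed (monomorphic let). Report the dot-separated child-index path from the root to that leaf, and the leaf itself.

Trace:
  unify Bool ~ Bool
\x._ : a -> Bool
  unify Bool ~ Bool
  unify Int ~ Bool
  FAIL: mismatch Int ~ Bool

Answer: 1.1.0.1 : 2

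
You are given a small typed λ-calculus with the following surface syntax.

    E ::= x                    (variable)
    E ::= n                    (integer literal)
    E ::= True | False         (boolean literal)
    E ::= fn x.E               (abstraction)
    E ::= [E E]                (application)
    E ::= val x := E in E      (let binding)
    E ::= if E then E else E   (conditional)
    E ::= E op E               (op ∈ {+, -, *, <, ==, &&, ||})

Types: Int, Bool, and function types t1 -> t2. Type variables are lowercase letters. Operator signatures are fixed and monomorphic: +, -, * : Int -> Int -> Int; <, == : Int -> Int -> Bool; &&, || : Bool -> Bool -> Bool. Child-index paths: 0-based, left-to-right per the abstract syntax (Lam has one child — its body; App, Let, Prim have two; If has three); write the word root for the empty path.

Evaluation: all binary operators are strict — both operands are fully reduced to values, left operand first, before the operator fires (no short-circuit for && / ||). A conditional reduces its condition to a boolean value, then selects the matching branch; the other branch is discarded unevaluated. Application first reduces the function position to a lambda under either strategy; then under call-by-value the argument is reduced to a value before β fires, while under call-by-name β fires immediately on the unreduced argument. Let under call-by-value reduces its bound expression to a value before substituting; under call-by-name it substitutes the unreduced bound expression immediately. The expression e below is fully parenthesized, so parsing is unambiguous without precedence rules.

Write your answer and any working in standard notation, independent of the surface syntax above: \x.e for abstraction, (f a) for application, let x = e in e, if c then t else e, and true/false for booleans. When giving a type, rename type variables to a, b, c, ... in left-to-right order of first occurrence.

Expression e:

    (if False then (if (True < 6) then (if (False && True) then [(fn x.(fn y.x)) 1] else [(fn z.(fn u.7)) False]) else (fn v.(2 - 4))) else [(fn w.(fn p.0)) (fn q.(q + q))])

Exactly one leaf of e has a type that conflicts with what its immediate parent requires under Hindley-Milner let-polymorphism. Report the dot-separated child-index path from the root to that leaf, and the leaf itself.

Derivation:
  unify Bool ~ Bool
  unify Bool ~ Int
  FAIL: mismatch Bool ~ Int

Answer: 1.0.0 : true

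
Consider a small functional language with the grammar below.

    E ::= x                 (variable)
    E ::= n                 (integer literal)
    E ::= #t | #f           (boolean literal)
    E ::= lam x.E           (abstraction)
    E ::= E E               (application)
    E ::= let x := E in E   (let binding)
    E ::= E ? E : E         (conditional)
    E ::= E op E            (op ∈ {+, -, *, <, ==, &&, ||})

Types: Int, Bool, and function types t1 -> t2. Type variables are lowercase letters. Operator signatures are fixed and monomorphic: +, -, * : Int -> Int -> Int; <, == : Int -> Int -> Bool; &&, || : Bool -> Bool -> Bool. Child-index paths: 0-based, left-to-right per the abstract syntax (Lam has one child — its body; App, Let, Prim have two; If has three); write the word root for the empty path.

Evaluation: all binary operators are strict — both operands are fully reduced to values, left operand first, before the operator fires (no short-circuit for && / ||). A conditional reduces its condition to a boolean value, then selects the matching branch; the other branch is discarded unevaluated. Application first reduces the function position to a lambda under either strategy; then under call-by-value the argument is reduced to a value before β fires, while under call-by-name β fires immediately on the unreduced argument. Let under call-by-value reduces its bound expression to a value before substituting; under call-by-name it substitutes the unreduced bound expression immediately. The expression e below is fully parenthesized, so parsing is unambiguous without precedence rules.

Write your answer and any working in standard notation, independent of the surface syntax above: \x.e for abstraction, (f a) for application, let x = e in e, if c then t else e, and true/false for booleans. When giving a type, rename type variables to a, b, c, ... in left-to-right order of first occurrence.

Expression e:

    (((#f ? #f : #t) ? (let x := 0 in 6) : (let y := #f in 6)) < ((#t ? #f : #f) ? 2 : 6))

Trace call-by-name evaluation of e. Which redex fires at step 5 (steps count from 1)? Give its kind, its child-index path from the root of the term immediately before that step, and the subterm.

Answer: if at 1 : (if false then 2 else 6)

Trace:
step 0: ((if (if false then false else true) then (let x = 0 in 6) else (let y = false in 6)) < (if (if true then false else false) then 2 else 6))
step 1: [if@0.0] ((if true then (let x = 0 in 6) else (let y = false in 6)) < (if (if true then false else false) then 2 else 6))
step 2: [if@0] ((let x = 0 in 6) < (if (if true then false else false) then 2 else 6))
step 3: [let@0] (6 < (if (if true then false else false) then 2 else 6))
step 4: [if@1.0] (6 < (if false then 2 else 6))
step 5: [if@1] (6 < 6)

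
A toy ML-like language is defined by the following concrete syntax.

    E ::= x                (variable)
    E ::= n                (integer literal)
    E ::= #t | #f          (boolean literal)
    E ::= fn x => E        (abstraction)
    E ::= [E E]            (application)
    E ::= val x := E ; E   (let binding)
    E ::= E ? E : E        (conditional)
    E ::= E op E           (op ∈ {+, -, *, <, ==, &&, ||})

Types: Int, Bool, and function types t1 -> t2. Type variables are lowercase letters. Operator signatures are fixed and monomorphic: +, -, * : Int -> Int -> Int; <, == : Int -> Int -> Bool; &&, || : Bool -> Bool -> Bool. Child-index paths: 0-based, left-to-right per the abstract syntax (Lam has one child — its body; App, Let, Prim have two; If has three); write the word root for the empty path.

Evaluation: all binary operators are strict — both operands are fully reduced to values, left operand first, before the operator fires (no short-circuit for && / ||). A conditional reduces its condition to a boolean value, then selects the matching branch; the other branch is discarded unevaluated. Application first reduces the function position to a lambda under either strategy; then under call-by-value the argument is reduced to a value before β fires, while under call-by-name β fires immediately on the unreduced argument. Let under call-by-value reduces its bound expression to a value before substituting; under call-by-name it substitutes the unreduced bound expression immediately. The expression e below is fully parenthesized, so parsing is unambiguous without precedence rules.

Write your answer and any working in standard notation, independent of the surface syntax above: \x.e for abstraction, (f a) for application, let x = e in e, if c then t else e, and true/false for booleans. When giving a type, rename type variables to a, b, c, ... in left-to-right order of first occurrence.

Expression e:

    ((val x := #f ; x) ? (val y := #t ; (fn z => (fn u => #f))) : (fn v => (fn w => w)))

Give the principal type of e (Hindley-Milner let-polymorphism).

Derivation:
let x : Bool
x : Bool
  unify Bool ~ Bool
let y : Bool
\u._ : b -> Bool
\z._ : a -> b -> Bool
w : d
\w._ : d -> d
\v._ : c -> d -> d
  unify a -> b -> Bool ~ c -> d -> d
  unify a ~ c
  unify b -> Bool ~ d -> d
  unify b ~ d
  unify Bool ~ d

Answer: a -> Bool -> Bool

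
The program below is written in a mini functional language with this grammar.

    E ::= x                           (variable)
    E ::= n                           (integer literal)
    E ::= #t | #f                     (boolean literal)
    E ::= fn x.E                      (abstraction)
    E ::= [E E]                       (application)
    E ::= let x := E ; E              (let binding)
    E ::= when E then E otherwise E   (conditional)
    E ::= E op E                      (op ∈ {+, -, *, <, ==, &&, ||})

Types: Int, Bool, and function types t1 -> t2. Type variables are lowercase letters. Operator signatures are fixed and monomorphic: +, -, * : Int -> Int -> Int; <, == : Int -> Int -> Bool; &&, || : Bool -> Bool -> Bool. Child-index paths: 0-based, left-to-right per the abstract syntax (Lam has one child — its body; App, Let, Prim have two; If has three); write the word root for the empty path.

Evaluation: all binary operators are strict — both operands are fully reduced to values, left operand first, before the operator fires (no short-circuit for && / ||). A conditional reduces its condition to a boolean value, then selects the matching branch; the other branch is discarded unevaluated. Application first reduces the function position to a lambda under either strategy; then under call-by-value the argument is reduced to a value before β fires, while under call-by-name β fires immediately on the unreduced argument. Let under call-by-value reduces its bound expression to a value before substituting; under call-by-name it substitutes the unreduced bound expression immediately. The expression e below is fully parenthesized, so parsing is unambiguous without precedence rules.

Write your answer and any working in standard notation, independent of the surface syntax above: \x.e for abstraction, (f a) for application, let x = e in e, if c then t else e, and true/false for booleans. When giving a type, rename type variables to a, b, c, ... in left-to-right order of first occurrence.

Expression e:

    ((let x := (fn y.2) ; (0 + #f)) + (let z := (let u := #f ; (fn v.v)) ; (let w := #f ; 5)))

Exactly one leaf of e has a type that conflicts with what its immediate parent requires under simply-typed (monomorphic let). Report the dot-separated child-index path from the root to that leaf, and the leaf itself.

Working:
\y._ : a -> Int
let x : a -> Int
  unify Int ~ Int
  unify Bool ~ Int
  FAIL: mismatch Bool ~ Int

Answer: 0.1.1 : false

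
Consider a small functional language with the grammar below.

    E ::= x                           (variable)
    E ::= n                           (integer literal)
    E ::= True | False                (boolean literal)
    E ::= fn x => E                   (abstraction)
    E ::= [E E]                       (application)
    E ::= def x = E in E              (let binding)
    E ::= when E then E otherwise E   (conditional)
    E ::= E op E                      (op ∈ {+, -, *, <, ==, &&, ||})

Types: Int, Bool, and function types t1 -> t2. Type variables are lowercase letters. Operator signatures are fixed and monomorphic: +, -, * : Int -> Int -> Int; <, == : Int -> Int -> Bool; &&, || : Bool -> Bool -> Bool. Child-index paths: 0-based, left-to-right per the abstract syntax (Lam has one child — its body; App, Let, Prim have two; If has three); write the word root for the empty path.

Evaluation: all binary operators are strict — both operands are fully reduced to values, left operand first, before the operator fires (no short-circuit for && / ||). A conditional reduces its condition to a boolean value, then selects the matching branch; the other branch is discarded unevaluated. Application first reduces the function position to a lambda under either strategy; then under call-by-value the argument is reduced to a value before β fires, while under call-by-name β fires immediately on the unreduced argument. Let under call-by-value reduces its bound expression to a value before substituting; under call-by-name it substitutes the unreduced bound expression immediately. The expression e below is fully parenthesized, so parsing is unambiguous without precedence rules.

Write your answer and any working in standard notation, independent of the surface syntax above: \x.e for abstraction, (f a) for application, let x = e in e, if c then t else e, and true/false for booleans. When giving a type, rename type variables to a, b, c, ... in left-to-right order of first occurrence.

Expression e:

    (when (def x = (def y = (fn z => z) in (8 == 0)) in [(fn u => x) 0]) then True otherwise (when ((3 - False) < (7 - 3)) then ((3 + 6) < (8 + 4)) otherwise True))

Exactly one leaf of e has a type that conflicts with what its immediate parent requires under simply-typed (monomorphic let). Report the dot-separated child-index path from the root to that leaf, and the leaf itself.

Trace:
z : a
\z._ : a -> a
let y : a -> a
  unify Int ~ Int
  unify Int ~ Int
let x : Bool
x : Bool
\u._ : b -> Bool
  unify b -> Bool ~ Int -> c
  unify b ~ Int
  unify Bool ~ c
_ _ : Bool
  unify Bool ~ Bool
  unify Int ~ Int
  unify Bool ~ Int
  FAIL: mismatch Bool ~ Int

Answer: 2.0.0.1 : false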